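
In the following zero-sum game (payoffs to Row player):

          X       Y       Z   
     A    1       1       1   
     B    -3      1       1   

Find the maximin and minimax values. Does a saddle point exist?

Maximin = 1, Minimax = 1, Saddle: True

Work:
Row minimums: [1, -3] → maximin = 1
Column maximums: [1, 1, 1] → minimax = 1
Saddle point exists! Game value = 1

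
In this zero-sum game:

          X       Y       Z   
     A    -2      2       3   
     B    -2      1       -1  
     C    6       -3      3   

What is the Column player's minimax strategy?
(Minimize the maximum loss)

Column should play Y, value = 2

Work:
Column player minimizes Row's maximum payoff:
Column X: max payoff to Row = 6
Column Y: max payoff to Row = 2
Column Z: max payoff to Row = 3
Minimum is 2, achieved by column Y.
Minimax strategy: Y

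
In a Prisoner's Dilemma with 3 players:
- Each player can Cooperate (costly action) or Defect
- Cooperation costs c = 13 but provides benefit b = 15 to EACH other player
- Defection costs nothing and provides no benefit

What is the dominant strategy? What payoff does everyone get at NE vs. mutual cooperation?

Dominant: Defect; NE payoff = 0; Coop payoff = 17

Work:
Defect dominates (saves cost c = 13, benefit to others is external)
NE: All defect → everyone gets 0
If all cooperate: each receives (2)×15 - 13 = 17
Social dilemma: 17 > 0 but NE gives 0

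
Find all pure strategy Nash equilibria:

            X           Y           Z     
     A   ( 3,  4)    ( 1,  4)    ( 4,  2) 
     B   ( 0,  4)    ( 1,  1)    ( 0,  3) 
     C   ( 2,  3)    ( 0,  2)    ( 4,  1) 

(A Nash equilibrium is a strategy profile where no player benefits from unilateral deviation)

Nash equilibrium: (A, X), (A, Y)

Work:
Best responses:
  P1 vs X: payoffs [3, 0, 2] → best response A (payoff 3)
  P1 vs Y: payoffs [1, 1, 0] → best response A/B (payoff 1)
  P1 vs Z: payoffs [4, 0, 4] → best response A/C (payoff 4)
  P2 vs A: payoffs [4, 4, 2] → best response X/Y (payoff 4)
  P2 vs B: payoffs [4, 1, 3] → best response X (payoff 4)
  P2 vs C: payoffs [3, 2, 1] → best response X (payoff 3)
Mutual best responses: (A,X), (A,Y) → Nash equilibria.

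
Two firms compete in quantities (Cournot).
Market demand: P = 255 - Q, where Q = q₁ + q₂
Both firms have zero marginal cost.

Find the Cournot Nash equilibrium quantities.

q₁* = q₂* = 85.0; P* = 85.0

Work:
Profit: π_i = P·q_i = (a - q_i - q_j)·q_i
FOC: ∂π_i/∂q_i = a - 2q_i - q_j = 0
Reaction function: q_i = (255 - q_j)/2
Symmetry: q* = 255/3 = 85.0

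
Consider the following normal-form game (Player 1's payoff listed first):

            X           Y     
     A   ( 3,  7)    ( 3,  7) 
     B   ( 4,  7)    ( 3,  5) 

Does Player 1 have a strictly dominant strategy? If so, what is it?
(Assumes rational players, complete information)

No strictly dominant strategy exists for Player 1

Work:
A strategy strictly dominates another if it gives a strictly higher payoff against every opponent action. Compare each pair of P1's strategies column-by-column:
  A vs B: [3 vs 4, 3 vs 3] → A does not strictly dominate B (column X: 3 ≤ 4)
  B vs A: [4 vs 3, 3 vs 3] → B does not strictly dominate A (column Y: 3 ≤ 3)
No single strategy strictly dominates all others → no strictly dominant strategy.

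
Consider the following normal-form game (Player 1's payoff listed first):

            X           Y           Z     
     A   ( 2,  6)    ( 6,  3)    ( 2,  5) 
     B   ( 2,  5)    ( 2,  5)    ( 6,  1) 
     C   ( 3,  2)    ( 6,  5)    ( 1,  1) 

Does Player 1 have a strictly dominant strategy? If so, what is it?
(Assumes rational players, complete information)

No strictly dominant strategy exists for Player 1

Work:
A strategy strictly dominates another if it gives a strictly higher payoff against every opponent action. Compare each pair of P1's strategies column-by-column:
  A vs B: [2 vs 2, 6 vs 2, 2 vs 6] → A does not strictly dominate B (column X: 2 ≤ 2)
  A vs C: [2 vs 3, 6 vs 6, 2 vs 1] → A does not strictly dominate C (column X: 2 ≤ 3)
  B vs A: [2 vs 2, 2 vs 6, 6 vs 2] → B does not strictly dominate A (column X: 2 ≤ 2)
  B vs C: [2 vs 3, 2 vs 6, 6 vs 1] → B does not strictly dominate C (column X: 2 ≤ 3)
  C vs A: [3 vs 2, 6 vs 6, 1 vs 2] → C does not strictly dominate A (column Y: 6 ≤ 6)
  C vs B: [3 vs 2, 6 vs 2, 1 vs 6] → C does not strictly dominate B (column Z: 1 ≤ 6)
No single strategy strictly dominates all others → no strictly dominant strategy.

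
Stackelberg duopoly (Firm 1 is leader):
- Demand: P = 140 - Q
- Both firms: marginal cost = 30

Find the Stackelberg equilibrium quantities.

q₁* (leader) = 55.0, q₂* (follower) = 27.5

Work:
Follower's reaction: q₂ = (a - c - q₁)/2
Leader substitutes: π₁ = q₁·(a - q₁ - (a-c-q₁)/2 - c)
FOC: q₁* = (140 - 30)/2 = 55.00
Then: q₂* = (140 - 30 - 55.0)/2 = 27.50
Leader has first-mover advantage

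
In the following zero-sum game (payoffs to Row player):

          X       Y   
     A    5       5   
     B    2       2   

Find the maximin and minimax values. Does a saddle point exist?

Maximin = 5, Minimax = 5, Saddle: True

Work:
Row minimums: [5, 2] → maximin = 5
Column maximums: [5, 5] → minimax = 5
Saddle point exists! Game value = 5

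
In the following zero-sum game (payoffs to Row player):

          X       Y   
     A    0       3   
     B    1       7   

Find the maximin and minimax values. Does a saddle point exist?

Maximin = 1, Minimax = 1, Saddle: True

Work:
Row minimums: [0, 1] → maximin = 1
Column maximums: [1, 7] → minimax = 1
Saddle point exists! Game value = 1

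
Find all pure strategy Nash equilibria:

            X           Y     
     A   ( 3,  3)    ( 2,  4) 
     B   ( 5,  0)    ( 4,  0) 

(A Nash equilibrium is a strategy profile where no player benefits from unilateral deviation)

Nash equilibrium: (B, X), (B, Y)

Work:
Best responses:
  P1 vs X: payoffs [3, 5] → best response B (payoff 5)
  P1 vs Y: payoffs [2, 4] → best response B (payoff 4)
  P2 vs A: payoffs [3, 4] → best response Y (payoff 4)
  P2 vs B: payoffs [0, 0] → best response X/Y (payoff 0)
Mutual best responses: (B,X), (B,Y) → Nash equilibria.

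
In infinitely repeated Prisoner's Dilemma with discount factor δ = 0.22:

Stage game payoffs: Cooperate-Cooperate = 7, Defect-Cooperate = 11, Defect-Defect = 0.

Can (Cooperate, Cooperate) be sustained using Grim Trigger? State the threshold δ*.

δ* = 0.3636; since δ = 0.22 < 0.3636, cooperation cannot be sustained

Work:
For Grim Trigger:
Cooperate forever: 7/(1-δ)
Defect then punished: 11 + 0·δ/(1-δ)
Need: 7/(1-δ) ≥ 11 + 0·δ/(1-δ)
Solving: δ ≥ (T-R)/(T-P) = (11-7)/(11-0) = 0.3636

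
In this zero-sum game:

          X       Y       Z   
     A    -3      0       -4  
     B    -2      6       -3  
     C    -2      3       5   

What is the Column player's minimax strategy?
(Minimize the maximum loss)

Column should play X, value = -2

Work:
Column player minimizes Row's maximum payoff:
Column X: max payoff to Row = -2
Column Y: max payoff to Row = 6
Column Z: max payoff to Row = 5
Minimum is -2, achieved by column X.
Minimax strategy: X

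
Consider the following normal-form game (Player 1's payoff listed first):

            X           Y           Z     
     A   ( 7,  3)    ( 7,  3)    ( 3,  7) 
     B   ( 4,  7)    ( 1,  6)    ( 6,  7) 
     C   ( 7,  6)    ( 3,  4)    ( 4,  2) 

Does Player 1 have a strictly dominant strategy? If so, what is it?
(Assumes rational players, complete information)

No strictly dominant strategy exists for Player 1

Work:
A strategy strictly dominates another if it gives a strictly higher payoff against every opponent action. Compare each pair of P1's strategies column-by-column:
  A vs B: [7 vs 4, 7 vs 1, 3 vs 6] → A does not strictly dominate B (column Z: 3 ≤ 6)
  A vs C: [7 vs 7, 7 vs 3, 3 vs 4] → A does not strictly dominate C (column X: 7 ≤ 7)
  B vs A: [4 vs 7, 1 vs 7, 6 vs 3] → B does not strictly dominate A (column X: 4 ≤ 7)
  B vs C: [4 vs 7, 1 vs 3, 6 vs 4] → B does not strictly dominate C (column X: 4 ≤ 7)
  C vs A: [7 vs 7, 3 vs 7, 4 vs 3] → C does not strictly dominate A (column X: 7 ≤ 7)
  C vs B: [7 vs 4, 3 vs 1, 4 vs 6] → C does not strictly dominate B (column Z: 4 ≤ 6)
No single strategy strictly dominates all others → no strictly dominant strategy.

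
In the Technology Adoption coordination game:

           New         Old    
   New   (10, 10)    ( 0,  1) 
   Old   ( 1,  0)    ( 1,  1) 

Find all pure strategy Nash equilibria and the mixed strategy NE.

Pure NE: (New, New) and (Old, Old); Mixed NE: p = 0.1, q = 0.1

Work:
Check pure NE:
(New, New): (10, 10) - no unilateral deviation beneficial
(Old, Old): (1, 1) - no unilateral deviation beneficial
Mixed NE: P1 plays New with p = 0.1, P2 plays New with q = 0.1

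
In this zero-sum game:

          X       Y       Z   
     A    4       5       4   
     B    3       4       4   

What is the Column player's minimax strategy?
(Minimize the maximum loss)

Column should play X or Z (all achieve the minimum), value = 4

Work:
Column player minimizes Row's maximum payoff:
Column X: max payoff to Row = 4
Column Y: max payoff to Row = 5
Column Z: max payoff to Row = 4
Minimum is 4, achieved by columns X, Z (tied).
Each of X or Z is a minimax strategy.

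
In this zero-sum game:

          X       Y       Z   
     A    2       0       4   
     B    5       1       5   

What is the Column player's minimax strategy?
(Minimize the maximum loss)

Column should play Y, value = 1

Work:
Column player minimizes Row's maximum payoff:
Column X: max payoff to Row = 5
Column Y: max payoff to Row = 1
Column Z: max payoff to Row = 5
Minimum is 1, achieved by column Y.
Minimax strategy: Y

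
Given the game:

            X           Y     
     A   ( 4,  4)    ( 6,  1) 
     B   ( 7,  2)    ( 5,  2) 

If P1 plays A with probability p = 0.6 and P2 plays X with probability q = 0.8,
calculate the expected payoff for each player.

E[P1] = 5.28, E[P2] = 2.84

Work:
E[P1] = p·q·π₁(A,X) + p·(1-q)·π₁(A,Y) + (1-p)·q·π₁(B,X) + (1-p)·(1-q)·π₁(B,Y)
= 0.6·0.8·4 + 0.6·0.2·6 + 0.4·0.8·7 + 0.4·0.2·5
= 5.28

E[P2] = 2.84 (similar calculation)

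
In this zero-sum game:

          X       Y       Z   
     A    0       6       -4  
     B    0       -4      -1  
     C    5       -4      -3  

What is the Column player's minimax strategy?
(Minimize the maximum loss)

Column should play Z, value = -1

Work:
Column player minimizes Row's maximum payoff:
Column X: max payoff to Row = 5
Column Y: max payoff to Row = 6
Column Z: max payoff to Row = -1
Minimum is -1, achieved by column Z.
Minimax strategy: Z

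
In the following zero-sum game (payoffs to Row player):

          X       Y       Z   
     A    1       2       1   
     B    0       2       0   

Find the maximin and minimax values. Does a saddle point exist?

Maximin = 1, Minimax = 1, Saddle: True

Work:
Row minimums: [1, 0] → maximin = 1
Column maximums: [1, 2, 1] → minimax = 1
Saddle point exists! Game value = 1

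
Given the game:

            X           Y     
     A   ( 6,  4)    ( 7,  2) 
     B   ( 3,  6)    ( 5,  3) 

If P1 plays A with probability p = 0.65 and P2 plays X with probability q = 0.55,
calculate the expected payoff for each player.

E[P1] = 5.5575, E[P2] = 3.6425

Work:
E[P1] = p·q·π₁(A,X) + p·(1-q)·π₁(A,Y) + (1-p)·q·π₁(B,X) + (1-p)·(1-q)·π₁(B,Y)
= 0.65·0.55·6 + 0.65·0.45·7 + 0.35·0.55·3 + 0.35·0.45·5
= 5.5575

E[P2] = 3.6425 (similar calculation)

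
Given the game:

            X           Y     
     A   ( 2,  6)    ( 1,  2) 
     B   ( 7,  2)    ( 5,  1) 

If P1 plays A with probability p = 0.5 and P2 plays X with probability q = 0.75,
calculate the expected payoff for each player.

E[P1] = 4.125, E[P2] = 3.375

Work:
E[P1] = p·q·π₁(A,X) + p·(1-q)·π₁(A,Y) + (1-p)·q·π₁(B,X) + (1-p)·(1-q)·π₁(B,Y)
= 0.5·0.75·2 + 0.5·0.25·1 + 0.5·0.75·7 + 0.5·0.25·5
= 4.125

E[P2] = 3.375 (similar calculation)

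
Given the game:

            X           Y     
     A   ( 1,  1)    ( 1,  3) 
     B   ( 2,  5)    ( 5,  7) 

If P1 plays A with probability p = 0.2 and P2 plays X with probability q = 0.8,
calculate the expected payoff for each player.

E[P1] = 2.28, E[P2] = 4.6

Work:
E[P1] = p·q·π₁(A,X) + p·(1-q)·π₁(A,Y) + (1-p)·q·π₁(B,X) + (1-p)·(1-q)·π₁(B,Y)
= 0.2·0.8·1 + 0.2·0.2·1 + 0.8·0.8·2 + 0.8·0.2·5
= 2.28

E[P2] = 4.6 (similar calculation)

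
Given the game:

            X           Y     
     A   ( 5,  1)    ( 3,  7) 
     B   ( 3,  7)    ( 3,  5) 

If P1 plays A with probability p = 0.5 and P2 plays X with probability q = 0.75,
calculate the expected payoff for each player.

E[P1] = 3.75, E[P2] = 4.5

Work:
E[P1] = p·q·π₁(A,X) + p·(1-q)·π₁(A,Y) + (1-p)·q·π₁(B,X) + (1-p)·(1-q)·π₁(B,Y)
= 0.5·0.75·5 + 0.5·0.25·3 + 0.5·0.75·3 + 0.5·0.25·3
= 3.75

E[P2] = 4.5 (similar calculation)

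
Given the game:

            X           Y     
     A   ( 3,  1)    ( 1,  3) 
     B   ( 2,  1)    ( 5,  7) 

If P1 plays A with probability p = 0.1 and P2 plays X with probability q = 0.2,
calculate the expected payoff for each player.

E[P1] = 4.1, E[P2] = 5.48

Work:
E[P1] = p·q·π₁(A,X) + p·(1-q)·π₁(A,Y) + (1-p)·q·π₁(B,X) + (1-p)·(1-q)·π₁(B,Y)
= 0.1·0.2·3 + 0.1·0.8·1 + 0.9·0.2·2 + 0.9·0.8·5
= 4.1

E[P2] = 5.48 (similar calculation)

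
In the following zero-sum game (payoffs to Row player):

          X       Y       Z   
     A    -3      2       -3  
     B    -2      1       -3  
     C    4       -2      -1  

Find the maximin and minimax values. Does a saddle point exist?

Maximin = -2, Minimax = -1, Saddle: False

Work:
Row minimums: [-3, -3, -2] → maximin = -2
Column maximums: [4, 2, -1] → minimax = -1
No saddle point (maximin ≠ minimax). Mixed strategy needed.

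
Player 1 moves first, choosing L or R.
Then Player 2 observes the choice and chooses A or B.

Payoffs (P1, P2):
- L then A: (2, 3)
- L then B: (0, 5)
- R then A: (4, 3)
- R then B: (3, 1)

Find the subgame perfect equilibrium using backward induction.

P1 plays R, P2 plays B after L and A after R; Payoff (4, 3)

Work:
Backward induction:
After L: P2 chooses B → P1 gets 0
After R: P2 chooses A → P1 gets 4
P1 chooses R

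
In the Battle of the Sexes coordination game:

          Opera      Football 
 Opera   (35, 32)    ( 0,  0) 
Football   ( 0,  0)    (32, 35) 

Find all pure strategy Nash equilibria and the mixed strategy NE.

Pure NE: (Opera, Opera) and (Football, Football); Mixed NE: p = 0.5224, q = 0.4776

Work:
Check pure NE:
(Opera, Opera): (35, 32) - no unilateral deviation beneficial
(Football, Football): (32, 35) - no unilateral deviation beneficial
Mixed NE: P1 plays Opera with p = 0.5224, P2 plays Opera with q = 0.4776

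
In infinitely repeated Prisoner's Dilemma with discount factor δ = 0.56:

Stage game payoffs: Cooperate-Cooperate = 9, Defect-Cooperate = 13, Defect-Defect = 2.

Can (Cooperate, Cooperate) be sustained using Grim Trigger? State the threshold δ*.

δ* = 0.3636; since δ = 0.56 ≥ 0.3636, cooperation can be sustained

Work:
For Grim Trigger:
Cooperate forever: 9/(1-δ)
Defect then punished: 13 + 2·δ/(1-δ)
Need: 9/(1-δ) ≥ 13 + 2·δ/(1-δ)
Solving: δ ≥ (T-R)/(T-P) = (13-9)/(13-2) = 0.3636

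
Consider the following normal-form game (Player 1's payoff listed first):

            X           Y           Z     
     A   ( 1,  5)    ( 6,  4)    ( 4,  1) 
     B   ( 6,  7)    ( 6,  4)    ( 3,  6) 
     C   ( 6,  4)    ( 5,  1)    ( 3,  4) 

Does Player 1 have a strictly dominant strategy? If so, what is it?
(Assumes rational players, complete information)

No strictly dominant strategy exists for Player 1

Work:
A strategy strictly dominates another if it gives a strictly higher payoff against every opponent action. Compare each pair of P1's strategies column-by-column:
  A vs B: [1 vs 6, 6 vs 6, 4 vs 3] → A does not strictly dominate B (column X: 1 ≤ 6)
  A vs C: [1 vs 6, 6 vs 5, 4 vs 3] → A does not strictly dominate C (column X: 1 ≤ 6)
  B vs A: [6 vs 1, 6 vs 6, 3 vs 4] → B does not strictly dominate A (column Y: 6 ≤ 6)
  B vs C: [6 vs 6, 6 vs 5, 3 vs 3] → B does not strictly dominate C (column X: 6 ≤ 6)
  C vs A: [6 vs 1, 5 vs 6, 3 vs 4] → C does not strictly dominate A (column Y: 5 ≤ 6)
  C vs B: [6 vs 6, 5 vs 6, 3 vs 3] → C does not strictly dominate B (column X: 6 ≤ 6)
No single strategy strictly dominates all others → no strictly dominant strategy.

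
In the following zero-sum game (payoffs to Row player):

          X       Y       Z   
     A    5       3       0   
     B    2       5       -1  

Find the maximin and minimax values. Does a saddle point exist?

Maximin = 0, Minimax = 0, Saddle: True

Work:
Row minimums: [0, -1] → maximin = 0
Column maximums: [5, 5, 0] → minimax = 0
Saddle point exists! Game value = 0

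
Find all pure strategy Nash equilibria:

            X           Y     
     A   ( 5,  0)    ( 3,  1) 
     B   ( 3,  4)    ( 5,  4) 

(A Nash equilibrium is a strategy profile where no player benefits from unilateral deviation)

Nash equilibrium: (B, Y)

Work:
Best responses:
  P1 vs X: payoffs [5, 3] → best response A (payoff 5)
  P1 vs Y: payoffs [3, 5] → best response B (payoff 5)
  P2 vs A: payoffs [0, 1] → best response Y (payoff 1)
  P2 vs B: payoffs [4, 4] → best response X/Y (payoff 4)
Mutual best responses: (B,Y) → Nash equilibria.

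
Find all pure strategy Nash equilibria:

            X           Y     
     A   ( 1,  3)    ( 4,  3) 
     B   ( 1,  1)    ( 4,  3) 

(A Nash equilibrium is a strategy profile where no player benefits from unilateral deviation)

Nash equilibrium: (A, X), (A, Y), (B, Y)

Work:
Best responses:
  P1 vs X: payoffs [1, 1] → best response A/B (payoff 1)
  P1 vs Y: payoffs [4, 4] → best response A/B (payoff 4)
  P2 vs A: payoffs [3, 3] → best response X/Y (payoff 3)
  P2 vs B: payoffs [1, 3] → best response Y (payoff 3)
Mutual best responses: (A,X), (A,Y), (B,Y) → Nash equilibria.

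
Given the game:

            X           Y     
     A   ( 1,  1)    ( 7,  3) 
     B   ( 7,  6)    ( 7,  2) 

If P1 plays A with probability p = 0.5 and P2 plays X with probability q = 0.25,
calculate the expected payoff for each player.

E[P1] = 6.25, E[P2] = 2.75

Work:
E[P1] = p·q·π₁(A,X) + p·(1-q)·π₁(A,Y) + (1-p)·q·π₁(B,X) + (1-p)·(1-q)·π₁(B,Y)
= 0.5·0.25·1 + 0.5·0.75·7 + 0.5·0.25·7 + 0.5·0.75·7
= 6.25

E[P2] = 2.75 (similar calculation)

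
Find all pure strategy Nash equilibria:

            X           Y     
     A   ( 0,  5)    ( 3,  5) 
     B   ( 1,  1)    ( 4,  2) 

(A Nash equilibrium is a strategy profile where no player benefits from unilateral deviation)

Nash equilibrium: (B, Y)

Work:
Best responses:
  P1 vs X: payoffs [0, 1] → best response B (payoff 1)
  P1 vs Y: payoffs [3, 4] → best response B (payoff 4)
  P2 vs A: payoffs [5, 5] → best response X/Y (payoff 5)
  P2 vs B: payoffs [1, 2] → best response Y (payoff 2)
Mutual best responses: (B,Y) → Nash equilibria.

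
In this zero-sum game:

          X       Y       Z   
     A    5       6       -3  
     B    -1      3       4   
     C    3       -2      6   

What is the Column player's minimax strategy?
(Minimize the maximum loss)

Column should play X, value = 5

Work:
Column player minimizes Row's maximum payoff:
Column X: max payoff to Row = 5
Column Y: max payoff to Row = 6
Column Z: max payoff to Row = 6
Minimum is 5, achieved by column X.
Minimax strategy: X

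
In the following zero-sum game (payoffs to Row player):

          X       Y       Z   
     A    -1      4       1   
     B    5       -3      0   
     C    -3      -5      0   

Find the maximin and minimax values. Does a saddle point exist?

Maximin = -1, Minimax = 1, Saddle: False

Work:
Row minimums: [-1, -3, -5] → maximin = -1
Column maximums: [5, 4, 1] → minimax = 1
No saddle point (maximin ≠ minimax). Mixed strategy needed.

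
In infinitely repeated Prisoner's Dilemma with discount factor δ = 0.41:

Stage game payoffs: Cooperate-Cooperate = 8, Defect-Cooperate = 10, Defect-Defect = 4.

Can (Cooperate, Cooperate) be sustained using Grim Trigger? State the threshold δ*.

δ* = 0.3333; since δ = 0.41 ≥ 0.3333, cooperation can be sustained

Work:
For Grim Trigger:
Cooperate forever: 8/(1-δ)
Defect then punished: 10 + 4·δ/(1-δ)
Need: 8/(1-δ) ≥ 10 + 4·δ/(1-δ)
Solving: δ ≥ (T-R)/(T-P) = (10-8)/(10-4) = 0.3333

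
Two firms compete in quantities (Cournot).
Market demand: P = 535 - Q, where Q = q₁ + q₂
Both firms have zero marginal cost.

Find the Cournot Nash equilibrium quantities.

q₁* = q₂* = 178.33; P* = 178.33

Work:
Profit: π_i = P·q_i = (a - q_i - q_j)·q_i
FOC: ∂π_i/∂q_i = a - 2q_i - q_j = 0
Reaction function: q_i = (535 - q_j)/2
Symmetry: q* = 535/3 = 178.33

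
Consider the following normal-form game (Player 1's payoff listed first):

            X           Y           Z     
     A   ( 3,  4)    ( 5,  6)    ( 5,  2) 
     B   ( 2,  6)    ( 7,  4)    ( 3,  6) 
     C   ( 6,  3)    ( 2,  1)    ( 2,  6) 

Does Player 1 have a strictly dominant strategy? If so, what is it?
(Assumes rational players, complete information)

No strictly dominant strategy exists for Player 1

Work:
A strategy strictly dominates another if it gives a strictly higher payoff against every opponent action. Compare each pair of P1's strategies column-by-column:
  A vs B: [3 vs 2, 5 vs 7, 5 vs 3] → A does not strictly dominate B (column Y: 5 ≤ 7)
  A vs C: [3 vs 6, 5 vs 2, 5 vs 2] → A does not strictly dominate C (column X: 3 ≤ 6)
  B vs A: [2 vs 3, 7 vs 5, 3 vs 5] → B does not strictly dominate A (column X: 2 ≤ 3)
  B vs C: [2 vs 6, 7 vs 2, 3 vs 2] → B does not strictly dominate C (column X: 2 ≤ 6)
  C vs A: [6 vs 3, 2 vs 5, 2 vs 5] → C does not strictly dominate A (column Y: 2 ≤ 5)
  C vs B: [6 vs 2, 2 vs 7, 2 vs 3] → C does not strictly dominate B (column Y: 2 ≤ 7)
No single strategy strictly dominates all others → no strictly dominant strategy.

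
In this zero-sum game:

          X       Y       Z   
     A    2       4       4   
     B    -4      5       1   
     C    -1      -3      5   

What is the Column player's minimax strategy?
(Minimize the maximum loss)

Column should play X, value = 2

Work:
Column player minimizes Row's maximum payoff:
Column X: max payoff to Row = 2
Column Y: max payoff to Row = 5
Column Z: max payoff to Row = 5
Minimum is 2, achieved by column X.
Minimax strategy: X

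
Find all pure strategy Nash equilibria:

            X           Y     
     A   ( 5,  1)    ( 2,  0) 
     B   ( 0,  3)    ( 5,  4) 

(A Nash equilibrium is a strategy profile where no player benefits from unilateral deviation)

Nash equilibrium: (A, X), (B, Y)

Work:
Best responses:
  P1 vs X: payoffs [5, 0] → best response A (payoff 5)
  P1 vs Y: payoffs [2, 5] → best response B (payoff 5)
  P2 vs A: payoffs [1, 0] → best response X (payoff 1)
  P2 vs B: payoffs [3, 4] → best response Y (payoff 4)
Mutual best responses: (A,X), (B,Y) → Nash equilibria.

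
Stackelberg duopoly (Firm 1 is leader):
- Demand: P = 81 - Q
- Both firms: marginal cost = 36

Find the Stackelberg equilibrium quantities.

q₁* (leader) = 22.5, q₂* (follower) = 11.25

Work:
Follower's reaction: q₂ = (a - c - q₁)/2
Leader substitutes: π₁ = q₁·(a - q₁ - (a-c-q₁)/2 - c)
FOC: q₁* = (81 - 36)/2 = 22.50
Then: q₂* = (81 - 36 - 22.5)/2 = 11.25
Leader has first-mover advantage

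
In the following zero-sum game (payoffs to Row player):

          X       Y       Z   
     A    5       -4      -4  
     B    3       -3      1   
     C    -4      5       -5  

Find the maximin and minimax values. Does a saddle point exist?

Maximin = -3, Minimax = 1, Saddle: False

Work:
Row minimums: [-4, -3, -5] → maximin = -3
Column maximums: [5, 5, 1] → minimax = 1
No saddle point (maximin ≠ minimax). Mixed strategy needed.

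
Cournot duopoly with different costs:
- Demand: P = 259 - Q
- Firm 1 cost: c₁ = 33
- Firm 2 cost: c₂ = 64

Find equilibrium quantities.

q₁* = 85.67, q₂* = 54.67

Work:
Reaction: q₁ = (259 - 33 - q₂)/2
Reaction: q₂ = (259 - 64 - q₁)/2
Solve simultaneously:
q₁* = (259 - 2×33 + 64)/3 = 85.67
q₂* = (259 - 2×64 + 33)/3 = 54.67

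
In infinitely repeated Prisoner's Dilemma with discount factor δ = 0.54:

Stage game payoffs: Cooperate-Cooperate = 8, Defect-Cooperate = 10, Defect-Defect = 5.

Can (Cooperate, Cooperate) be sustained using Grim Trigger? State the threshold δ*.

δ* = 0.4; since δ = 0.54 ≥ 0.4, cooperation can be sustained

Work:
For Grim Trigger:
Cooperate forever: 8/(1-δ)
Defect then punished: 10 + 5·δ/(1-δ)
Need: 8/(1-δ) ≥ 10 + 5·δ/(1-δ)
Solving: δ ≥ (T-R)/(T-P) = (10-8)/(10-5) = 0.4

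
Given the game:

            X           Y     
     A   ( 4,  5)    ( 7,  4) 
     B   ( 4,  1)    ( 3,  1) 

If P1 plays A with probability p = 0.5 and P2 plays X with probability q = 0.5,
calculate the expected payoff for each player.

E[P1] = 4.5, E[P2] = 2.75

Work:
E[P1] = p·q·π₁(A,X) + p·(1-q)·π₁(A,Y) + (1-p)·q·π₁(B,X) + (1-p)·(1-q)·π₁(B,Y)
= 0.5·0.5·4 + 0.5·0.5·7 + 0.5·0.5·4 + 0.5·0.5·3
= 4.5

E[P2] = 2.75 (similar calculation)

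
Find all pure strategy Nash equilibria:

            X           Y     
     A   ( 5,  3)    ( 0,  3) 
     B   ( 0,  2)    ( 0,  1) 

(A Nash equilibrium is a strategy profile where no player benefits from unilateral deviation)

Nash equilibrium: (A, X), (A, Y)

Work:
Best responses:
  P1 vs X: payoffs [5, 0] → best response A (payoff 5)
  P1 vs Y: payoffs [0, 0] → best response A/B (payoff 0)
  P2 vs A: payoffs [3, 3] → best response X/Y (payoff 3)
  P2 vs B: payoffs [2, 1] → best response X (payoff 2)
Mutual best responses: (A,X), (A,Y) → Nash equilibria.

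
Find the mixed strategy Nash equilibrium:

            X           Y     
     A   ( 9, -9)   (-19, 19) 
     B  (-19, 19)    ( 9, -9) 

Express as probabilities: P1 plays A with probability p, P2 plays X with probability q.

p = 0.5, q = 0.5

Work:
Find probabilities that make opponent indifferent:
P2 chooses q to make P1 indifferent between A and B
P1 chooses p to make P2 indifferent between X and Y
Mixed NE: P1 plays (A: 0.5, B: 0.5), P2 plays (X: 0.5, Y: 0.5)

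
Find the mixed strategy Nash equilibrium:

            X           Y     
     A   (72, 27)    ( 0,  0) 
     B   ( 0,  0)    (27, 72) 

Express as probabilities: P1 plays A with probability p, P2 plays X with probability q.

p = 0.7273, q = 0.2727

Work:
Find probabilities that make opponent indifferent:
P2 chooses q to make P1 indifferent between A and B
P1 chooses p to make P2 indifferent between X and Y
Mixed NE: P1 plays (A: 0.7273, B: 0.2727), P2 plays (X: 0.2727, Y: 0.7273)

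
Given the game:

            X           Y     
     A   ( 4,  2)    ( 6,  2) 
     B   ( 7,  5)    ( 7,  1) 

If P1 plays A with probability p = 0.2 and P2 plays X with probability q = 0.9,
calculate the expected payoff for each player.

E[P1] = 6.44, E[P2] = 4.08

Work:
E[P1] = p·q·π₁(A,X) + p·(1-q)·π₁(A,Y) + (1-p)·q·π₁(B,X) + (1-p)·(1-q)·π₁(B,Y)
= 0.2·0.9·4 + 0.2·0.1·6 + 0.8·0.9·7 + 0.8·0.1·7
= 6.44

E[P2] = 4.08 (similar calculation)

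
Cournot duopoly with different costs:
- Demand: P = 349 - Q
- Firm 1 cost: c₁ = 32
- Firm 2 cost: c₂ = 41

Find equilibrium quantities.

q₁* = 108.67, q₂* = 99.67

Work:
Reaction: q₁ = (349 - 32 - q₂)/2
Reaction: q₂ = (349 - 41 - q₁)/2
Solve simultaneously:
q₁* = (349 - 2×32 + 41)/3 = 108.67
q₂* = (349 - 2×41 + 32)/3 = 99.67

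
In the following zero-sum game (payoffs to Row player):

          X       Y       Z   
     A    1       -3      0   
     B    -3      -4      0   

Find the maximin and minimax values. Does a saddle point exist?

Maximin = -3, Minimax = -3, Saddle: True

Work:
Row minimums: [-3, -4] → maximin = -3
Column maximums: [1, -3, 0] → minimax = -3
Saddle point exists! Game value = -3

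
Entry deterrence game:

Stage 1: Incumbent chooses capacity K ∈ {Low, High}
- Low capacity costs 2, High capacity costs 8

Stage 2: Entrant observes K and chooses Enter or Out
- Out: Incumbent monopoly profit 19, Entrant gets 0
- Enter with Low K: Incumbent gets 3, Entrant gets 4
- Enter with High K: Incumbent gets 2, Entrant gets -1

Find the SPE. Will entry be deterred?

SPE: (High, Enter|Low, Out|High); Entry deterred. Incumbent net profit = 11

Work:
After Low K: Entrant enters (4 > 0)
After High K: Entrant stays out (-1 < 0)
Incumbent: Low → 3−2=1, High → 19−8=11
Incumbent chooses High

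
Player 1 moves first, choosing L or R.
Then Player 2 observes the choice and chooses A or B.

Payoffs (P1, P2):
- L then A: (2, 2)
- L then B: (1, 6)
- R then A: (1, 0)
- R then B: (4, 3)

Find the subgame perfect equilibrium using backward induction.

P1 plays R, P2 plays B after L and B after R; Payoff (4, 3)

Work:
Backward induction:
After L: P2 chooses B → P1 gets 1
After R: P2 chooses B → P1 gets 4
P1 chooses R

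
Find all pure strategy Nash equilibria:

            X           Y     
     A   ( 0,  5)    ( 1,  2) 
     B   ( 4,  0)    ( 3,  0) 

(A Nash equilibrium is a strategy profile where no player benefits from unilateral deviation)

Nash equilibrium: (B, X), (B, Y)

Work:
Best responses:
  P1 vs X: payoffs [0, 4] → best response B (payoff 4)
  P1 vs Y: payoffs [1, 3] → best response B (payoff 3)
  P2 vs A: payoffs [5, 2] → best response X (payoff 5)
  P2 vs B: payoffs [0, 0] → best response X/Y (payoff 0)
Mutual best responses: (B,X), (B,Y) → Nash equilibria.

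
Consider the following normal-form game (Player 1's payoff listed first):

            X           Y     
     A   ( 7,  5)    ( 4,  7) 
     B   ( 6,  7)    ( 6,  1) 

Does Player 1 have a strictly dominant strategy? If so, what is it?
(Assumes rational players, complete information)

No strictly dominant strategy exists for Player 1

Work:
A strategy strictly dominates another if it gives a strictly higher payoff against every opponent action. Compare each pair of P1's strategies column-by-column:
  A vs B: [7 vs 6, 4 vs 6] → A does not strictly dominate B (column Y: 4 ≤ 6)
  B vs A: [6 vs 7, 6 vs 4] → B does not strictly dominate A (column X: 6 ≤ 7)
No single strategy strictly dominates all others → no strictly dominant strategy.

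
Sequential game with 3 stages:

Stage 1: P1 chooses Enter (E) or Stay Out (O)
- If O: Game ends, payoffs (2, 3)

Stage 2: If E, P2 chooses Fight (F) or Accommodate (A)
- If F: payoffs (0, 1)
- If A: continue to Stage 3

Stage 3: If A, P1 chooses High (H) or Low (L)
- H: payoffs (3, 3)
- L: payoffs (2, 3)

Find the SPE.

SPE: (E, A, H); Outcome (3, 3)

Work:
Stage 3: P1 chooses H (3 vs 2)
Stage 2: P2: F->1, A->3 (anticipating H). Choose A
Stage 1: P1: O->2, E->3 (anticipating A, H). Choose E
SPE path: E -> A -> H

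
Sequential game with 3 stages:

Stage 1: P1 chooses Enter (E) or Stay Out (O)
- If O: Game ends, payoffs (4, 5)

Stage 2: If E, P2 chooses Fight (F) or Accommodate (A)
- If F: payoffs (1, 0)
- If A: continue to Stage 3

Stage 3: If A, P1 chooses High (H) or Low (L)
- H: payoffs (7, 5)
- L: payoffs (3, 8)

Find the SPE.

SPE: (E, A, H); Outcome (7, 5)

Work:
Stage 3: P1 chooses H (7 vs 3)
Stage 2: P2: F->0, A->5 (anticipating H). Choose A
Stage 1: P1: O->4, E->7 (anticipating A, H). Choose E
SPE path: E -> A -> H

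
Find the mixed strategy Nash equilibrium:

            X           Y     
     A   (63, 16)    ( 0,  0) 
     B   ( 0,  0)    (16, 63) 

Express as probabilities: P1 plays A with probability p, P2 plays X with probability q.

p = 0.7975, q = 0.2025

Work:
Find probabilities that make opponent indifferent:
P2 chooses q to make P1 indifferent between A and B
P1 chooses p to make P2 indifferent between X and Y
Mixed NE: P1 plays (A: 0.7975, B: 0.2025), P2 plays (X: 0.2025, Y: 0.7975)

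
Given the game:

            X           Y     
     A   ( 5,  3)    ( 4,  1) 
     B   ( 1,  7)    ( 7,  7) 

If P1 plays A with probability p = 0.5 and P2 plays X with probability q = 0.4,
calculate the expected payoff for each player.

E[P1] = 4.5, E[P2] = 4.4

Work:
E[P1] = p·q·π₁(A,X) + p·(1-q)·π₁(A,Y) + (1-p)·q·π₁(B,X) + (1-p)·(1-q)·π₁(B,Y)
= 0.5·0.4·5 + 0.5·0.6·4 + 0.5·0.4·1 + 0.5·0.6·7
= 4.5

E[P2] = 4.4 (similar calculation)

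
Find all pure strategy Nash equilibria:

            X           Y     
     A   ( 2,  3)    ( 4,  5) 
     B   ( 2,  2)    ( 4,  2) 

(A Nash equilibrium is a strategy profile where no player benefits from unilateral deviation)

Nash equilibrium: (A, Y), (B, X), (B, Y)

Work:
Best responses:
  P1 vs X: payoffs [2, 2] → best response A/B (payoff 2)
  P1 vs Y: payoffs [4, 4] → best response A/B (payoff 4)
  P2 vs A: payoffs [3, 5] → best response Y (payoff 5)
  P2 vs B: payoffs [2, 2] → best response X/Y (payoff 2)
Mutual best responses: (A,Y), (B,X), (B,Y) → Nash equilibria.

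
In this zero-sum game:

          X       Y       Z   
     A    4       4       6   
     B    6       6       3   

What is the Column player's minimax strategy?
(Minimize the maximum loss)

Column should play X or Y or Z (all achieve the minimum), value = 6

Work:
Column player minimizes Row's maximum payoff:
Column X: max payoff to Row = 6
Column Y: max payoff to Row = 6
Column Z: max payoff to Row = 6
Minimum is 6, achieved by columns X, Y, Z (tied).
Each of X or Y or Z is a minimax strategy.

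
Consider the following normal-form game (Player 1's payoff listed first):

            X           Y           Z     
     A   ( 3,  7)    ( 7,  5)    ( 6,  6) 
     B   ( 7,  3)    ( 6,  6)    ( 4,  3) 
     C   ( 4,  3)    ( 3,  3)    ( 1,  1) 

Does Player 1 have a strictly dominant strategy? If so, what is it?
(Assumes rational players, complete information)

No strictly dominant strategy exists for Player 1

Work:
A strategy strictly dominates another if it gives a strictly higher payoff against every opponent action. Compare each pair of P1's strategies column-by-column:
  A vs B: [3 vs 7, 7 vs 6, 6 vs 4] → A does not strictly dominate B (column X: 3 ≤ 7)
  A vs C: [3 vs 4, 7 vs 3, 6 vs 1] → A does not strictly dominate C (column X: 3 ≤ 4)
  B vs A: [7 vs 3, 6 vs 7, 4 vs 6] → B does not strictly dominate A (column Y: 6 ≤ 7)
  B vs C: [7 vs 4, 6 vs 3, 4 vs 1] → B strictly dominates C
  C vs A: [4 vs 3, 3 vs 7, 1 vs 6] → C does not strictly dominate A (column Y: 3 ≤ 7)
  C vs B: [4 vs 7, 3 vs 6, 1 vs 4] → C does not strictly dominate B (column X: 4 ≤ 7)
No single strategy strictly dominates all others → no strictly dominant strategy.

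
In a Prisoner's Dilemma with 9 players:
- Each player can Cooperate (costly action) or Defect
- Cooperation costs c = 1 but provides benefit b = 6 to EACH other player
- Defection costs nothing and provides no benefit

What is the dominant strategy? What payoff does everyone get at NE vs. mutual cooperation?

Dominant: Defect; NE payoff = 0; Coop payoff = 47

Work:
Defect dominates (saves cost c = 1, benefit to others is external)
NE: All defect → everyone gets 0
If all cooperate: each receives (8)×6 - 1 = 47
Social dilemma: 47 > 0 but NE gives 0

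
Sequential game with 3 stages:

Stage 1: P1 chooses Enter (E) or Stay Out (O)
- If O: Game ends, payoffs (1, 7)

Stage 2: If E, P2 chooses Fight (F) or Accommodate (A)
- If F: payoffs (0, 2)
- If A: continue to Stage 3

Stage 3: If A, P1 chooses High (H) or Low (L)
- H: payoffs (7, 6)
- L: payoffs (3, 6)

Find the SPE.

SPE: (E, A, H); Outcome (7, 6)

Work:
Stage 3: P1 chooses H (7 vs 3)
Stage 2: P2: F->2, A->6 (anticipating H). Choose A
Stage 1: P1: O->1, E->7 (anticipating A, H). Choose E
SPE path: E -> A -> H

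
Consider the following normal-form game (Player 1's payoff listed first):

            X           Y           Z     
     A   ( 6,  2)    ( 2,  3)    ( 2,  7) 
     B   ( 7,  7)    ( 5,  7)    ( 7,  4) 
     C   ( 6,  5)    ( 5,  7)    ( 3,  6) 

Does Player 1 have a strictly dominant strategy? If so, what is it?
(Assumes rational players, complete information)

No strictly dominant strategy exists for Player 1

Work:
A strategy strictly dominates another if it gives a strictly higher payoff against every opponent action. Compare each pair of P1's strategies column-by-column:
  A vs B: [6 vs 7, 2 vs 5, 2 vs 7] → A does not strictly dominate B (column X: 6 ≤ 7)
  A vs C: [6 vs 6, 2 vs 5, 2 vs 3] → A does not strictly dominate C (column X: 6 ≤ 6)
  B vs A: [7 vs 6, 5 vs 2, 7 vs 2] → B strictly dominates A
  B vs C: [7 vs 6, 5 vs 5, 7 vs 3] → B does not strictly dominate C (column Y: 5 ≤ 5)
  C vs A: [6 vs 6, 5 vs 2, 3 vs 2] → C does not strictly dominate A (column X: 6 ≤ 6)
  C vs B: [6 vs 7, 5 vs 5, 3 vs 7] → C does not strictly dominate B (column X: 6 ≤ 7)
No single strategy strictly dominates all others → no strictly dominant strategy.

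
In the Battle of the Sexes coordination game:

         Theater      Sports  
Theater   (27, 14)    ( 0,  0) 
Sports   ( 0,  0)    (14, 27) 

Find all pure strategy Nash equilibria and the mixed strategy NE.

Pure NE: (Theater, Theater) and (Sports, Sports); Mixed NE: p = 0.6585, q = 0.3415

Work:
Check pure NE:
(Theater, Theater): (27, 14) - no unilateral deviation beneficial
(Sports, Sports): (14, 27) - no unilateral deviation beneficial
Mixed NE: P1 plays Theater with p = 0.6585, P2 plays Theater with q = 0.3415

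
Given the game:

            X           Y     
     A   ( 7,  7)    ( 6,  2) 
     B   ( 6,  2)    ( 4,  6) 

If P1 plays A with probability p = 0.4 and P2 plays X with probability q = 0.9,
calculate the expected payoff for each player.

E[P1] = 6.24, E[P2] = 4.04

Work:
E[P1] = p·q·π₁(A,X) + p·(1-q)·π₁(A,Y) + (1-p)·q·π₁(B,X) + (1-p)·(1-q)·π₁(B,Y)
= 0.4·0.9·7 + 0.4·0.1·6 + 0.6·0.9·6 + 0.6·0.1·4
= 6.24

E[P2] = 4.04 (similar calculation)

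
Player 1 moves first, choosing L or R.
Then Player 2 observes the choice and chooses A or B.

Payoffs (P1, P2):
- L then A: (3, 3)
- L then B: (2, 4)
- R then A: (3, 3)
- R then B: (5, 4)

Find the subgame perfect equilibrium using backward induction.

P1 plays R, P2 plays B after L and B after R; Payoff (5, 4)

Work:
Backward induction:
After L: P2 chooses B → P1 gets 2
After R: P2 chooses B → P1 gets 5
P1 chooses R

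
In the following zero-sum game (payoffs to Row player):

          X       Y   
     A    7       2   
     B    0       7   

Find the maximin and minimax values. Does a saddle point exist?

Maximin = 2, Minimax = 7, Saddle: False

Work:
Row minimums: [2, 0] → maximin = 2
Column maximums: [7, 7] → minimax = 7
No saddle point (maximin ≠ minimax). Mixed strategy needed.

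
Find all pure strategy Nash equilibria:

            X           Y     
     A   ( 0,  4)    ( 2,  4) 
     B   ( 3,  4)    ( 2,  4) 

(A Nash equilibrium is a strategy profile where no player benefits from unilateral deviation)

Nash equilibrium: (A, Y), (B, X), (B, Y)

Work:
Best responses:
  P1 vs X: payoffs [0, 3] → best response B (payoff 3)
  P1 vs Y: payoffs [2, 2] → best response A/B (payoff 2)
  P2 vs A: payoffs [4, 4] → best response X/Y (payoff 4)
  P2 vs B: payoffs [4, 4] → best response X/Y (payoff 4)
Mutual best responses: (A,Y), (B,X), (B,Y) → Nash equilibria.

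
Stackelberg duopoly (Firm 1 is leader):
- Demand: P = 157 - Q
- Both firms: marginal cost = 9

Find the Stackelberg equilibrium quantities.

q₁* (leader) = 74.0, q₂* (follower) = 37.0

Work:
Follower's reaction: q₂ = (a - c - q₁)/2
Leader substitutes: π₁ = q₁·(a - q₁ - (a-c-q₁)/2 - c)
FOC: q₁* = (157 - 9)/2 = 74.00
Then: q₂* = (157 - 9 - 74.0)/2 = 37.00
Leader has first-mover advantage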